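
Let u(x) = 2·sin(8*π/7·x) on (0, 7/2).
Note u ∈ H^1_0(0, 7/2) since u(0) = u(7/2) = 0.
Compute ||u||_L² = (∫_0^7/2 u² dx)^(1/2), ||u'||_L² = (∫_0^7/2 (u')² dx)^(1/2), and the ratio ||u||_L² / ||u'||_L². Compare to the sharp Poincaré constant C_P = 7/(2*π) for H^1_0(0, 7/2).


||u||_L² / ||u'||_L² = 7/(8*π) < C_P = 7/(2*π).

u(x) = 2·sin(8*π/7·x), so u'(x) = 16*π*cos(8*π*x/7)/7.
Writing u(x) = A·sin(kπx/L) with A = 2 and k = 4, use ∫_0^L sin²(kπx/L) dx = L/2 and ∫_0^L cos²(kπx/L) dx = L/2.
u² = 4·sin²(8*π/7·x) and (u')² = 256*π^2/49·cos²(8*π/7·x), and each of sin², cos² integrates to L/2 = 7/4 over (0, 7/2).
∫_0^7/2 u² dx = 7, so ||u||_L² = sqrt(7).
∫_0^7/2 (u')² dx = 64*π^2/7, so ||u'||_L² = 8*sqrt(7)*π/7.
Ratio ||u||_L² / ||u'||_L² = 7/(8*π).
Sharp Poincaré constant on H^1_0(0, 7/2) is C_P = L/π = 7/(2*π), achieved by sin(2*π/7·x).
This is the k = 4 harmonic; the ratio L/(kπ) is strictly less than C_P = L/π, consistent with the sharp inequality ||u||_L² ≤ C_P ||u'||_L².


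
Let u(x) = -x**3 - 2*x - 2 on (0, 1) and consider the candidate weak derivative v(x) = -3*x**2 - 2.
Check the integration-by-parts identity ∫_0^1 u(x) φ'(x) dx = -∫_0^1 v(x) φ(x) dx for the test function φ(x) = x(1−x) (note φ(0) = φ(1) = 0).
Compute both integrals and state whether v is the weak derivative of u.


LHS = 29/60, RHS = 29/60. Yes, v = u' weakly.

u(x) = -x**3 - 2*x - 2, classical derivative u'(x) = -3*x**2 - 2.
φ(x) = x(1−x), so φ'(x) = 1 - 2*x.
Note φ(0) = φ(1) = 0, so the boundary term u·φ vanishes.
LHS = ∫_0^1 u(x) φ'(x) dx = ∫_0^1 (2*x^4 - x^3 + 4*x^2 + 2*x - 2) dx. Term by term:
  ∫_0^1 2*x^4 dx = 2/5;  ∫_0^1 -x^3 dx = -1/4;  ∫_0^1 4*x^2 dx = 4/3;
  ∫_0^1 2*x dx = 1;  ∫_0^1 -2 dx = -2.
Sum: 2/5 − 1/4 + 4/3 + 1 − 2 = 29/60.
So LHS = 29/60.
∫_0^1 v(x) φ(x) dx = ∫_0^1 (3*x^4 - 3*x^3 + 2*x^2 - 2*x) dx. Term by term:
  ∫_0^1 3*x^4 dx = 3/5;  ∫_0^1 -3*x^3 dx = -3/4;  ∫_0^1 2*x^2 dx = 2/3;
  ∫_0^1 -2*x dx = -1.
Sum: 3/5 − 3/4 + 2/3 − 1 = -29/60.
So RHS = -∫_0^1 v(x) φ(x) dx = 29/60.
LHS = RHS, so the identity holds for this test φ.
Moreover u is smooth here and v(x) = u'(x) = -3*x**2 - 2 pointwise, so the identity holds for every test function. Hence v is the weak derivative of u.


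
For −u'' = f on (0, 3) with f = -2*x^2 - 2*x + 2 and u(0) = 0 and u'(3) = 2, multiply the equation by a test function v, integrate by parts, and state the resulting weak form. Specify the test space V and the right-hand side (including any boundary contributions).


V = {v ∈ H^1(0, 3) : v(0) = 0} (test functions vanish at x = 0 where u is specified); weak form: ∫_0^3 u'v' dx = ∫_0^3 (-2*x^2 - 2*x + 2) v dx + 2·v(3) for all v ∈ V.

Multiply both sides by a test function v and integrate from 0 to 3:
  ∫_0^3 −u''(x) v(x) dx = ∫_0^3 f(x) v(x) dx.
Integrate the LHS by parts once:
  ∫_0^3 −u'' v dx = −[u'(x) v(x)]_0^3 + ∫_0^3 u'(x) v'(x) dx.
Thus ∫_0^3 u'(x) v'(x) dx = ∫_0^3 f(x) v(x) dx + [u'(x) v(x)]_0^3.
Choose V so that boundary terms are either known or forced to vanish.
Mixed BC: u(0) = 0 (Dirichlet) and u'(3) = 2 (Neumann). Define V = {v ∈ H^1(0, 3) : v(0) = 0}. Then [u' v]_0^3 = u'(3)·v(3) − u'(0)·0 = 2·v(3).
Weak formulation: find u (satisfying any essential BC) such that ∫_0^3 u'(x) v'(x) dx = ∫_0^3 f v dx + 2·v(3) for all v ∈ V (Dirichlet at 0 absorbed into V; Neumann datum at x = 3 contributes the boundary term).
Substituting f(x) = -2*x^2 - 2*x + 2, the right-hand side is ∫_0^3 (-2*x^2 - 2*x + 2) v dx + 2·v(3).


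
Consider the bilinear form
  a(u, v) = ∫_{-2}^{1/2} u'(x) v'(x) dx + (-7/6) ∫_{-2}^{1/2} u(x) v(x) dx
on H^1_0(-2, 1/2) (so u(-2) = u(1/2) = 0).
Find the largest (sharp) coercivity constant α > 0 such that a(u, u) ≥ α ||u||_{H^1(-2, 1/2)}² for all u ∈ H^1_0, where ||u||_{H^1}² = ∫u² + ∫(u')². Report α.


α = (-175 + 24*π^2)/(6*(25 + 4*π^2))

Coercivity of a(·,·) on H^1_0(-2, 1/2) means a(u, u) ≥ α ||u||_{H^1}² for every u ∈ H^1_0.
The interval has length L = 5/2, and Poincaré/coercivity depend only on L. Here a(u, u) = ∫(u')² + (-7/6)·∫u².
Here c = -7/6 < 0 with |c| < (π/L)² = 4*π^2/25, so coercivity still holds. The condition a(u,u) ≥ α||u||_{H^1}² reads (1−α)∫(u')² ≥ (α−c)∫u². Any admissible α is ≤ 1 (rapidly oscillating u have ∫u²/∫(u')² → 0), and α = 1 would force 0 ≥ (1−c)∫u², impossible since c < 1; so 1−α > 0. By the sharp Poincaré inequality on H^1_0 of an interval of length L, ∫(u')² ≥ (π/L)²∫u² with equality for the first sine mode sin(π(x−x₀)/L) (x₀ the left endpoint), so the inequality holds for all u iff (1−α)(π/L)² ≥ α − c, i.e. α ≤ ((π/L)² + c)/((π/L)² + 1) = (1 + c(L/π)²)/(1 + (L/π)²). (Direct route, valid since c ≤ 0: Poincaré gives c∫u² ≥ c(L/π)²∫(u')², so a(u,u) ≥ (1 + c(L/π)²)∫(u')², while ||u||_{H^1}² ≤ (1 + (L/π)²)∫(u')²; dividing yields the same α.) With (π/L)² = 4*π^2/25 and c = -7/6, the largest admissible constant is α = ((π/L)² + c)/((π/L)² + 1).
Simplifying, α = (-175 + 24*π^2)/(6*(25 + 4*π^2)).


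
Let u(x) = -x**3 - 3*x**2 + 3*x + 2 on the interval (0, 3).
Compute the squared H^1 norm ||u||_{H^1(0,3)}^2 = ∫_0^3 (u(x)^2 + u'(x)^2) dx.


||u||_{H^1}^2 = 138189/70

The H^1 norm (squared) on an interval (0, L) is
  ||u||_{H^1}^2 = ∫_0^L u(x)^2 dx + ∫_0^L u'(x)^2 dx.
Compute u'(x) = -3*x**2 - 6*x + 3.
Then u(x)^2 = x**6 + 6*x**5 + 3*x**4 - 22*x**3 - 3*x**2 + 12*x + 4 and u'(x)^2 = 9*x**4 + 36*x**3 + 18*x**2 - 36*x + 9.
Integrate each monomial from 0 to 3 using ∫_0^3 c·x^n dx = c·3^(n+1)/(n+1):
  ∫_0^3 u(x)^2 dx = ∫_0^3 (x^6 + 6*x^5 + 3*x^4 - 22*x^3 - 3*x^2 + 12*x + 4) dx. Term by term:
    ∫_0^3 x^6 dx = 2187/7;  ∫_0^3 6*x^5 dx = 729;  ∫_0^3 3*x^4 dx = 729/5;
    ∫_0^3 -22*x^3 dx = -891/2;  ∫_0^3 -3*x^2 dx = -27;  ∫_0^3 12*x dx = 54;
    ∫_0^3 4 dx = 12.
  Sum: 2187/7 + 729 + 729/5 − 891/2 − 27 + 54 + 12 = 54651/70.
  ∫_0^3 u'(x)^2 dx = ∫_0^3 (9*x^4 + 36*x^3 + 18*x^2 - 36*x + 9) dx. Term by term:
    ∫_0^3 9*x^4 dx = 2187/5;  ∫_0^3 36*x^3 dx = 729;  ∫_0^3 18*x^2 dx = 162;
    ∫_0^3 -36*x dx = -162;  ∫_0^3 9 dx = 27.
  Sum: 2187/5 + 729 + 162 − 162 + 27 = 5967/5.
Adding: ||u||_{H^1}^2 = 54651/70 + 5967/5 = 138189/70.


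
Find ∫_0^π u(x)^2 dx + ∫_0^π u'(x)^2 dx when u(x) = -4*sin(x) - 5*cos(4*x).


||u||_{H^1(0,π)}^2 = -272/3 + 457*π/2

u'(x) = 20*sin(4*x) - 4*cos(x).
Expand u² and (u')² and integrate term by term on (0, π), using: for integers n ≥ 1, ∫_0^π sin²(nx) dx = ∫_0^π cos²(nx) dx = π/2; for n ≠ n', ∫_0^π sin(nx)sin(n'x) dx = ∫_0^π cos(nx)cos(n'x) dx = 0; and by product-to-sum, ∫_0^π sin(nx)cos(n'x) dx = ½∫_0^π [sin((n+n')x) + sin((n−n')x)] dx, which is 0 when n+n' is even and 2n/(n²−n'²) when n+n' is odd (it need not vanish on (0, π)).
  u² squared terms: (-5)²·∫cos(4x)² dx = 25·π/2 = 25*π/2;  (-4)²·∫sin(x)² dx = 16·π/2 = 8*π.
  u² cross terms: 2·(-5)·(-4)·∫cos(4x)·sin(x) dx = 40·(-2/15) = -16/3.
  So ∫_0^π u² dx = 25*π/2 + 8*π − 16/3 = -16/3 + 41*π/2.
  (u')² squared terms: (-4)²·∫cos(x)² dx = 16·π/2 = 8*π;  (20)²·∫sin(4x)² dx = 400·π/2 = 200*π.
  (u')² cross terms: 2·(-4)·(20)·∫cos(x)·sin(4x) dx = -160·(8/15) = -256/3.
  So ∫_0^π (u')² dx = 8*π + 200*π − 256/3 = -256/3 + 208*π.
||u||_{H^1}^2 = (-16/3 + 41*π/2) + (-256/3 + 208*π) = -272/3 + 457*π/2.


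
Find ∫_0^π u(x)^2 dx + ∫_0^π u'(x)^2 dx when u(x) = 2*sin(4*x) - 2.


||u||_{H^1(0,π)}^2 = 38*π

u'(x) = 8*cos(4*x).
Expand u² and (u')² and integrate term by term on (0, π), using: for integers n ≥ 1, ∫_0^π sin²(nx) dx = ∫_0^π cos²(nx) dx = π/2; for n ≠ n', ∫_0^π sin(nx)sin(n'x) dx = ∫_0^π cos(nx)cos(n'x) dx = 0; and by product-to-sum, ∫_0^π sin(nx)cos(n'x) dx = ½∫_0^π [sin((n+n')x) + sin((n−n')x)] dx, which is 0 when n+n' is even and 2n/(n²−n'²) when n+n' is odd (it need not vanish on (0, π)). For the constant mode: ∫_0^π 1 dx = π, ∫_0^π cos(nx) dx = 0, ∫_0^π sin(nx) dx = (1−(−1)^n)/n.
  u² squared terms: (-2)²·∫1 dx = 4·π = 4*π;  (2)²·∫sin(4x)² dx = 4·π/2 = 2*π.
  u² cross terms: 2·(-2)·(2)·∫1·sin(4x) dx = -8·(0) = 0.
  So ∫_0^π u² dx = 4*π + 2*π + 0 = 6*π.
  (u')² squared terms: (8)²·∫cos(4x)² dx = 64·π/2 = 32*π.
  So ∫_0^π (u')² dx = 32*π.
||u||_{H^1}^2 = (6*π) + (32*π) = 38*π.


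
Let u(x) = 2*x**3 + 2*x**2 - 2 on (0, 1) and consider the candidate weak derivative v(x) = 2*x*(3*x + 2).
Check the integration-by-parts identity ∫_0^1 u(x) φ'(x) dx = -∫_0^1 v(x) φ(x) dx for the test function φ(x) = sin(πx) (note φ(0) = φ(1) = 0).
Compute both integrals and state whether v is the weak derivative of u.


LHS = -10/π + 24/π^3, RHS = -10/π + 24/π^3. Yes, v = u' weakly.

u(x) = 2*x**3 + 2*x**2 - 2, classical derivative u'(x) = 6*x**2 + 4*x.
φ(x) = sin(πx), so φ'(x) = π*cos(π*x).
Note φ(0) = φ(1) = 0, so the boundary term u·φ vanishes.
LHS = ∫_0^1 u(x) φ'(x) dx = ∫_0^1 (2*π*x^3*cos(π*x) + 2*π*x^2*cos(π*x) - 2*π*cos(π*x)) dx. Term by term:
  ∫_0^1 -2*π*cos(π*x) dx = 0;  ∫_0^1 2*π*x^2*cos(π*x) dx = -4/π;  ∫_0^1 2*π*x^3*cos(π*x) dx = -6/π + 24/π^3.
Sum: 0 − 4/π + -6/π + 24/π^3 = -10/π + 24/π^3.
So LHS = -10/π + 24/π^3.
∫_0^1 v(x) φ(x) dx = ∫_0^1 (6*x^2*sin(π*x) + 4*x*sin(π*x)) dx. Term by term:
  ∫_0^1 4*x*sin(π*x) dx = 4/π;  ∫_0^1 6*x^2*sin(π*x) dx = -24/π^3 + 6/π.
Sum: 4/π + -24/π^3 + 6/π = -24/π^3 + 10/π.
So RHS = -∫_0^1 v(x) φ(x) dx = -10/π + 24/π^3.
LHS = RHS, so the identity holds for this test φ.
Moreover u is smooth here and v(x) = u'(x) = 6*x**2 + 4*x pointwise, so the identity holds for every test function. Hence v is the weak derivative of u.


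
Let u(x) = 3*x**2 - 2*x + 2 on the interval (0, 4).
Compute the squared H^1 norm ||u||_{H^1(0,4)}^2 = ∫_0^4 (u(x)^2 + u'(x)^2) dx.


||u||_{H^1}^2 = 29408/15

The H^1 norm (squared) on an interval (0, L) is
  ||u||_{H^1}^2 = ∫_0^L u(x)^2 dx + ∫_0^L u'(x)^2 dx.
Compute u'(x) = 6*x - 2.
Then u(x)^2 = 9*x**4 - 12*x**3 + 16*x**2 - 8*x + 4 and u'(x)^2 = 36*x**2 - 24*x + 4.
Integrate each monomial from 0 to 4 using ∫_0^4 c·x^n dx = c·4^(n+1)/(n+1):
  ∫_0^4 u(x)^2 dx = ∫_0^4 (9*x^4 - 12*x^3 + 16*x^2 - 8*x + 4) dx. Term by term:
    ∫_0^4 9*x^4 dx = 9216/5;  ∫_0^4 -12*x^3 dx = -768;  ∫_0^4 16*x^2 dx = 1024/3;
    ∫_0^4 -8*x dx = -64;  ∫_0^4 4 dx = 16.
  Sum: 9216/5 − 768 + 1024/3 − 64 + 16 = 20528/15.
  ∫_0^4 u'(x)^2 dx = ∫_0^4 (36*x^2 - 24*x + 4) dx. Term by term:
    ∫_0^4 36*x^2 dx = 768;  ∫_0^4 -24*x dx = -192;  ∫_0^4 4 dx = 16.
  Sum: 768 − 192 + 16 = 592.
Adding: ||u||_{H^1}^2 = 20528/15 + 592 = 29408/15.


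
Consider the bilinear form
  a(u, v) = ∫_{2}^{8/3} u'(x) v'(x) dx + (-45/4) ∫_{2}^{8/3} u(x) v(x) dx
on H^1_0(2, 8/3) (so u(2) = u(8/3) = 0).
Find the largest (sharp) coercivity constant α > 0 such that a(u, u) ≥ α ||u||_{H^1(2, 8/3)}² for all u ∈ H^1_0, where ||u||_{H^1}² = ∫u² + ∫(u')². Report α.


α = 9*(-5 + π^2)/(4 + 9*π^2)

Coercivity of a(·,·) on H^1_0(2, 8/3) means a(u, u) ≥ α ||u||_{H^1}² for every u ∈ H^1_0.
The interval has length L = 2/3, and Poincaré/coercivity depend only on L. Here a(u, u) = ∫(u')² + (-45/4)·∫u².
Here c = -45/4 < 0 with |c| < (π/L)² = 9*π^2/4, so coercivity still holds. The condition a(u,u) ≥ α||u||_{H^1}² reads (1−α)∫(u')² ≥ (α−c)∫u². Any admissible α is ≤ 1 (rapidly oscillating u have ∫u²/∫(u')² → 0), and α = 1 would force 0 ≥ (1−c)∫u², impossible since c < 1; so 1−α > 0. By the sharp Poincaré inequality on H^1_0 of an interval of length L, ∫(u')² ≥ (π/L)²∫u² with equality for the first sine mode sin(π(x−x₀)/L) (x₀ the left endpoint), so the inequality holds for all u iff (1−α)(π/L)² ≥ α − c, i.e. α ≤ ((π/L)² + c)/((π/L)² + 1) = (1 + c(L/π)²)/(1 + (L/π)²). (Direct route, valid since c ≤ 0: Poincaré gives c∫u² ≥ c(L/π)²∫(u')², so a(u,u) ≥ (1 + c(L/π)²)∫(u')², while ||u||_{H^1}² ≤ (1 + (L/π)²)∫(u')²; dividing yields the same α.) With (π/L)² = 9*π^2/4 and c = -45/4, the largest admissible constant is α = ((π/L)² + c)/((π/L)² + 1).
Simplifying, α = 9*(-5 + π^2)/(4 + 9*π^2).


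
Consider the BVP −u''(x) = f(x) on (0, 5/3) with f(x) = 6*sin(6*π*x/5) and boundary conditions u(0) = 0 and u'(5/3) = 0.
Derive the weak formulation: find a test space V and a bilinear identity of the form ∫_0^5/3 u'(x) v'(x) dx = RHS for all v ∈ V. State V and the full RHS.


V = {v ∈ H^1(0, 5/3) : v(0) = 0} (test functions vanish at x = 0 where u is specified); weak form: ∫_0^5/3 u'v' dx = ∫_0^5/3 (6*sin(6*π*x/5)) v dx for all v ∈ V.

Multiply both sides by a test function v and integrate from 0 to 5/3:
  ∫_0^5/3 −u''(x) v(x) dx = ∫_0^5/3 f(x) v(x) dx.
Integrate the LHS by parts once:
  ∫_0^5/3 −u'' v dx = −[u'(x) v(x)]_0^5/3 + ∫_0^5/3 u'(x) v'(x) dx.
Thus ∫_0^5/3 u'(x) v'(x) dx = ∫_0^5/3 f(x) v(x) dx + [u'(x) v(x)]_0^5/3.
Choose V so that boundary terms are either known or forced to vanish.
Mixed BC: u(0) = 0 (Dirichlet) and u'(5/3) = 0 (Neumann). Define V = {v ∈ H^1(0, 5/3) : v(0) = 0}. Then [u' v]_0^5/3 = u'(5/3)·v(5/3) − u'(0)·0 = 0.
Weak formulation: find u (satisfying any essential BC) such that ∫_0^5/3 u'(x) v'(x) dx = ∫_0^5/3 f v dx for all v ∈ V (Dirichlet at 0 absorbed into V; the Neumann datum at x = 5/3 is zero, so no boundary term remains).
Substituting f(x) = 6*sin(6*π*x/5), the right-hand side is ∫_0^5/3 (6*sin(6*π*x/5)) v dx.


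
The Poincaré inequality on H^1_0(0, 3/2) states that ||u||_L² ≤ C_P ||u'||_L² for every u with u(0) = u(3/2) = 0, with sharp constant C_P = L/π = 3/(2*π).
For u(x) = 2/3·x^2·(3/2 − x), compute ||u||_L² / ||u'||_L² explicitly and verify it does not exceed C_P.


||u||_L² / ||u'||_L² = 3*sqrt(14)/28 < C_P = 3/(2*π).

u(x) = 2/3·x^2·(3/2 − x), so u'(x) = 2*x*(1 - x).
u(x) = 2/3·x^2·(3/2 − x) vanishes at x = 0 and x = 3/2, so u ∈ H^1_0(0, 3/2). Differentiate via the product rule and integrate the resulting polynomials term by term.
  ∫_0^3/2 u² dx = ∫_0^3/2 (4*x^6/9 - 4*x^5/3 + x^4) dx. Term by term:
    ∫_0^3/2 4*x^6/9 dx = 243/224;  ∫_0^3/2 -4*x^5/3 dx = -81/32;  ∫_0^3/2 x^4 dx = 243/160.
  Sum: 243/224 − 81/32 + 243/160 = 81/1120.
  ∫_0^3/2 (u')² dx = ∫_0^3/2 (4*x^4 - 8*x^3 + 4*x^2) dx. Term by term:
    ∫_0^3/2 4*x^4 dx = 243/40;  ∫_0^3/2 -8*x^3 dx = -81/8;  ∫_0^3/2 4*x^2 dx = 9/2.
  Sum: 243/40 − 81/8 + 9/2 = 9/20.
∫_0^3/2 u² dx = 81/1120, so ||u||_L² = 9*sqrt(70)/280.
∫_0^3/2 (u')² dx = 9/20, so ||u'||_L² = 3*sqrt(5)/10.
Ratio ||u||_L² / ||u'||_L² = 3*sqrt(14)/28.
Sharp Poincaré constant on H^1_0(0, 3/2) is C_P = L/π = 3/(2*π), achieved by sin(2*π/3·x).
A polynomial bump cannot attain the sharp Poincaré constant (only the first sine eigenfunction does), so the ratio is strictly less than C_P, consistent with ||u||_L² ≤ C_P ||u'||_L².


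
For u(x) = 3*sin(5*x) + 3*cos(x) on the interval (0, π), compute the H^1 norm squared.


||u||_{H^1(0,π)}^2 = 126*π

u'(x) = -3*sin(x) + 15*cos(5*x).
Expand u² and (u')² and integrate term by term on (0, π), using: for integers n ≥ 1, ∫_0^π sin²(nx) dx = ∫_0^π cos²(nx) dx = π/2; for n ≠ n', ∫_0^π sin(nx)sin(n'x) dx = ∫_0^π cos(nx)cos(n'x) dx = 0; and by product-to-sum, ∫_0^π sin(nx)cos(n'x) dx = ½∫_0^π [sin((n+n')x) + sin((n−n')x)] dx, which is 0 when n+n' is even and 2n/(n²−n'²) when n+n' is odd (it need not vanish on (0, π)).
  u² squared terms: (3)²·∫cos(x)² dx = 9·π/2 = 9*π/2;  (3)²·∫sin(5x)² dx = 9·π/2 = 9*π/2.
  u² cross terms: 2·(3)·(3)·∫cos(x)·sin(5x) dx = 18·(0) = 0.
  So ∫_0^π u² dx = 9*π/2 + 9*π/2 + 0 = 9*π.
  (u')² squared terms: (-3)²·∫sin(x)² dx = 9·π/2 = 9*π/2;  (15)²·∫cos(5x)² dx = 225·π/2 = 225*π/2.
  (u')² cross terms: 2·(-3)·(15)·∫sin(x)·cos(5x) dx = -90·(0) = 0.
  So ∫_0^π (u')² dx = 9*π/2 + 225*π/2 + 0 = 117*π.
||u||_{H^1}^2 = (9*π) + (117*π) = 126*π.


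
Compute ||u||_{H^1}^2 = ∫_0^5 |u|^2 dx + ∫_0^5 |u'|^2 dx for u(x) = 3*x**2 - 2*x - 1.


||u||_{H^1}^2 = 14825/3

The H^1 norm (squared) on an interval (0, L) is
  ||u||_{H^1}^2 = ∫_0^L u(x)^2 dx + ∫_0^L u'(x)^2 dx.
Compute u'(x) = 6*x - 2.
Then u(x)^2 = 9*x**4 - 12*x**3 - 2*x**2 + 4*x + 1 and u'(x)^2 = 36*x**2 - 24*x + 4.
Integrate each monomial from 0 to 5 using ∫_0^5 c·x^n dx = c·5^(n+1)/(n+1):
  ∫_0^5 u(x)^2 dx = ∫_0^5 (9*x^4 - 12*x^3 - 2*x^2 + 4*x + 1) dx. Term by term:
    ∫_0^5 9*x^4 dx = 5625;  ∫_0^5 -12*x^3 dx = -1875;  ∫_0^5 -2*x^2 dx = -250/3;
    ∫_0^5 4*x dx = 50;  ∫_0^5 1 dx = 5.
  Sum: 5625 − 1875 − 250/3 + 50 + 5 = 11165/3.
  ∫_0^5 u'(x)^2 dx = ∫_0^5 (36*x^2 - 24*x + 4) dx. Term by term:
    ∫_0^5 36*x^2 dx = 1500;  ∫_0^5 -24*x dx = -300;  ∫_0^5 4 dx = 20.
  Sum: 1500 − 300 + 20 = 1220.
Adding: ||u||_{H^1}^2 = 11165/3 + 1220 = 14825/3.


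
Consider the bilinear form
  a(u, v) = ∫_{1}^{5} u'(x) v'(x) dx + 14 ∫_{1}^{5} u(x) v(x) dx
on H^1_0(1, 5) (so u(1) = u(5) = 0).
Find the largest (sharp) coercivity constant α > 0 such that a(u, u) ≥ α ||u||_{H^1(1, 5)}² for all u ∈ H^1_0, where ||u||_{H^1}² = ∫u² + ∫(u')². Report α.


α = 1

Coercivity of a(·,·) on H^1_0(1, 5) means a(u, u) ≥ α ||u||_{H^1}² for every u ∈ H^1_0.
The interval has length L = 4, and Poincaré/coercivity depend only on L. Here a(u, u) = ∫(u')² + (14)·∫u².
Here c = 14 ≥ 1, so a(u,u) = ∫(u')² + c∫u² ≥ ∫(u')² + ∫u² = ||u||_{H^1}², i.e. α = 1 works. No larger α is possible: a(u,u) ≥ α||u||_{H^1}² means (1−α)∫(u')² ≥ (α−c)∫u², and for the modes u_n = sin(nπ(x−x₀)/L) (x₀ the left endpoint) one has ∫u_n²/∫(u_n')² = (L/(nπ))² → 0, so a(u_n,u_n)/||u_n||_{H^1}² → 1. Hence the optimal constant is α = 1.
Therefore α = 1.


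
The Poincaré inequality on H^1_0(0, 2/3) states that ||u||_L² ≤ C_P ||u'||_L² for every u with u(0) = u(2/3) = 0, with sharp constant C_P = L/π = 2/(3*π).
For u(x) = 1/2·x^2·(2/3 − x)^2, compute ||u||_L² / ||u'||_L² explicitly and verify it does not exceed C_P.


||u||_L² / ||u'||_L² = sqrt(3)/9 < C_P = 2/(3*π).

u(x) = 1/2·x^2·(2/3 − x)^2, so u'(x) = 2*x*(3*x - 2)*(3*x - 1)/9.
u(x) = 1/2·x^2·(2/3 − x)^2 vanishes at x = 0 and x = 2/3, so u ∈ H^1_0(0, 2/3). Differentiate via the product rule and integrate the resulting polynomials term by term.
  ∫_0^2/3 u² dx = ∫_0^2/3 (x^8/4 - 2*x^7/3 + 2*x^6/3 - 8*x^5/27 + 4*x^4/81) dx. Term by term:
    ∫_0^2/3 x^8/4 dx = 128/177147;  ∫_0^2/3 -2*x^7/3 dx = -64/19683;  ∫_0^2/3 2*x^6/3 dx = 256/45927;
    ∫_0^2/3 -8*x^5/27 dx = -256/59049;  ∫_0^2/3 4*x^4/81 dx = 128/98415.
  Sum: 128/177147 − 64/19683 + 256/45927 − 256/59049 + 128/98415 = 64/6200145.
  ∫_0^2/3 (u')² dx = ∫_0^2/3 (4*x^6 - 8*x^5 + 52*x^4/9 - 16*x^3/9 + 16*x^2/81) dx. Term by term:
    ∫_0^2/3 4*x^6 dx = 512/15309;  ∫_0^2/3 -8*x^5 dx = -256/2187;  ∫_0^2/3 52*x^4/9 dx = 1664/10935;
    ∫_0^2/3 -16*x^3/9 dx = -64/729;  ∫_0^2/3 16*x^2/81 dx = 128/6561.
  Sum: 512/15309 − 256/2187 + 1664/10935 − 64/729 + 128/6561 = 64/229635.
∫_0^2/3 u² dx = 64/6200145, so ||u||_L² = 8*sqrt(105)/25515.
∫_0^2/3 (u')² dx = 64/229635, so ||u'||_L² = 8*sqrt(35)/2835.
Ratio ||u||_L² / ||u'||_L² = sqrt(3)/9.
Sharp Poincaré constant on H^1_0(0, 2/3) is C_P = L/π = 2/(3*π), achieved by sin(3*π/2·x).
A polynomial bump cannot attain the sharp Poincaré constant (only the first sine eigenfunction does), so the ratio is strictly less than C_P, consistent with ||u||_L² ≤ C_P ||u'||_L².


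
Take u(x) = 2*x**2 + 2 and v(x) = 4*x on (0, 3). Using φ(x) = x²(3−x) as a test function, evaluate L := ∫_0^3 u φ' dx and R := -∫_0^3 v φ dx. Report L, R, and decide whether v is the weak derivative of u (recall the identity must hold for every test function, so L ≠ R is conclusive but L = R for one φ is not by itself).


LHS = -243/5, RHS = -243/5. Yes, v = u' weakly.

u(x) = 2*x**2 + 2, classical derivative u'(x) = 4*x.
φ(x) = x²(3−x), so φ'(x) = 3*x*(2 - x).
Note φ(0) = φ(3) = 0, so the boundary term u·φ vanishes.
LHS = ∫_0^3 u(x) φ'(x) dx = ∫_0^3 (-6*x^4 + 12*x^3 - 6*x^2 + 12*x) dx. Term by term:
  ∫_0^3 -6*x^4 dx = -1458/5;  ∫_0^3 12*x^3 dx = 243;  ∫_0^3 -6*x^2 dx = -54;
  ∫_0^3 12*x dx = 54.
Sum: -1458/5 + 243 − 54 + 54 = -243/5.
So LHS = -243/5.
∫_0^3 v(x) φ(x) dx = ∫_0^3 (-4*x^4 + 12*x^3) dx. Term by term:
  ∫_0^3 -4*x^4 dx = -972/5;  ∫_0^3 12*x^3 dx = 243.
Sum: -972/5 + 243 = 243/5.
So RHS = -∫_0^3 v(x) φ(x) dx = -243/5.
LHS = RHS, so the identity holds for this test φ.
Moreover u is smooth here and v(x) = u'(x) = 4*x pointwise, so the identity holds for every test function. Hence v is the weak derivative of u.


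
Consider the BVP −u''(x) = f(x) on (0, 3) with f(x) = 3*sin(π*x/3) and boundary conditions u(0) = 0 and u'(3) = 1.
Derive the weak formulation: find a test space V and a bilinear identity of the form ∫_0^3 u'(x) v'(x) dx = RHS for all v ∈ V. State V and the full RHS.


V = {v ∈ H^1(0, 3) : v(0) = 0} (test functions vanish at x = 0 where u is specified); weak form: ∫_0^3 u'v' dx = ∫_0^3 (3*sin(π*x/3)) v dx + v(3) for all v ∈ V.

Multiply both sides by a test function v and integrate from 0 to 3:
  ∫_0^3 −u''(x) v(x) dx = ∫_0^3 f(x) v(x) dx.
Integrate the LHS by parts once:
  ∫_0^3 −u'' v dx = −[u'(x) v(x)]_0^3 + ∫_0^3 u'(x) v'(x) dx.
Thus ∫_0^3 u'(x) v'(x) dx = ∫_0^3 f(x) v(x) dx + [u'(x) v(x)]_0^3.
Choose V so that boundary terms are either known or forced to vanish.
Mixed BC: u(0) = 0 (Dirichlet) and u'(3) = 1 (Neumann). Define V = {v ∈ H^1(0, 3) : v(0) = 0}. Then [u' v]_0^3 = u'(3)·v(3) − u'(0)·0 = v(3).
Weak formulation: find u (satisfying any essential BC) such that ∫_0^3 u'(x) v'(x) dx = ∫_0^3 f v dx + v(3) for all v ∈ V (Dirichlet at 0 absorbed into V; Neumann datum at x = 3 contributes the boundary term).
Substituting f(x) = 3*sin(π*x/3), the right-hand side is ∫_0^3 (3*sin(π*x/3)) v dx + v(3).


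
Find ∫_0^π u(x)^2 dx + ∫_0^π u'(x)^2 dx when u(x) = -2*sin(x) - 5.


||u||_{H^1(0,π)}^2 = 40 + 29*π

u'(x) = -2*cos(x).
Expand u² and (u')² and integrate term by term on (0, π), using: for integers n ≥ 1, ∫_0^π sin²(nx) dx = ∫_0^π cos²(nx) dx = π/2; for n ≠ n', ∫_0^π sin(nx)sin(n'x) dx = ∫_0^π cos(nx)cos(n'x) dx = 0; and by product-to-sum, ∫_0^π sin(nx)cos(n'x) dx = ½∫_0^π [sin((n+n')x) + sin((n−n')x)] dx, which is 0 when n+n' is even and 2n/(n²−n'²) when n+n' is odd (it need not vanish on (0, π)). For the constant mode: ∫_0^π 1 dx = π, ∫_0^π cos(nx) dx = 0, ∫_0^π sin(nx) dx = (1−(−1)^n)/n.
  u² squared terms: (-5)²·∫1 dx = 25·π = 25*π;  (-2)²·∫sin(x)² dx = 4·π/2 = 2*π.
  u² cross terms: 2·(-5)·(-2)·∫1·sin(x) dx = 20·(2) = 40.
  So ∫_0^π u² dx = 25*π + 2*π + 40 = 40 + 27*π.
  (u')² squared terms: (-2)²·∫cos(x)² dx = 4·π/2 = 2*π.
  So ∫_0^π (u')² dx = 2*π.
||u||_{H^1}^2 = (40 + 27*π) + (2*π) = 40 + 29*π.


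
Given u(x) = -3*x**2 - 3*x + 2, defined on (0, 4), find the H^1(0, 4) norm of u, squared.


||u||_{H^1}^2 = 19716/5

The H^1 norm (squared) on an interval (0, L) is
  ||u||_{H^1}^2 = ∫_0^L u(x)^2 dx + ∫_0^L u'(x)^2 dx.
Compute u'(x) = -6*x - 3.
Then u(x)^2 = 9*x**4 + 18*x**3 - 3*x**2 - 12*x + 4 and u'(x)^2 = 36*x**2 + 36*x + 9.
Integrate each monomial from 0 to 4 using ∫_0^4 c·x^n dx = c·4^(n+1)/(n+1):
  ∫_0^4 u(x)^2 dx = ∫_0^4 (9*x^4 + 18*x^3 - 3*x^2 - 12*x + 4) dx. Term by term:
    ∫_0^4 9*x^4 dx = 9216/5;  ∫_0^4 18*x^3 dx = 1152;  ∫_0^4 -3*x^2 dx = -64;
    ∫_0^4 -12*x dx = -96;  ∫_0^4 4 dx = 16.
  Sum: 9216/5 + 1152 − 64 − 96 + 16 = 14256/5.
  ∫_0^4 u'(x)^2 dx = ∫_0^4 (36*x^2 + 36*x + 9) dx. Term by term:
    ∫_0^4 36*x^2 dx = 768;  ∫_0^4 36*x dx = 288;  ∫_0^4 9 dx = 36.
  Sum: 768 + 288 + 36 = 1092.
Adding: ||u||_{H^1}^2 = 14256/5 + 1092 = 19716/5.


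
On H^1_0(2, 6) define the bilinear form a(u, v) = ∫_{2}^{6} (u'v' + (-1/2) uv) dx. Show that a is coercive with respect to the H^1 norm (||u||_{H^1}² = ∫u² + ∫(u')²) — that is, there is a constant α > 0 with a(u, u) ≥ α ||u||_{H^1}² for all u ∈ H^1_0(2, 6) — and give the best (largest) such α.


α = (-8 + π^2)/(π^2 + 16)

Coercivity of a(·,·) on H^1_0(2, 6) means a(u, u) ≥ α ||u||_{H^1}² for every u ∈ H^1_0.
The interval has length L = 4, and Poincaré/coercivity depend only on L. Here a(u, u) = ∫(u')² + (-1/2)·∫u².
Here c = -1/2 < 0 with |c| < (π/L)² = π^2/16, so coercivity still holds. The condition a(u,u) ≥ α||u||_{H^1}² reads (1−α)∫(u')² ≥ (α−c)∫u². Any admissible α is ≤ 1 (rapidly oscillating u have ∫u²/∫(u')² → 0), and α = 1 would force 0 ≥ (1−c)∫u², impossible since c < 1; so 1−α > 0. By the sharp Poincaré inequality on H^1_0 of an interval of length L, ∫(u')² ≥ (π/L)²∫u² with equality for the first sine mode sin(π(x−x₀)/L) (x₀ the left endpoint), so the inequality holds for all u iff (1−α)(π/L)² ≥ α − c, i.e. α ≤ ((π/L)² + c)/((π/L)² + 1) = (1 + c(L/π)²)/(1 + (L/π)²). (Direct route, valid since c ≤ 0: Poincaré gives c∫u² ≥ c(L/π)²∫(u')², so a(u,u) ≥ (1 + c(L/π)²)∫(u')², while ||u||_{H^1}² ≤ (1 + (L/π)²)∫(u')²; dividing yields the same α.) With (π/L)² = π^2/16 and c = -1/2, the largest admissible constant is α = ((π/L)² + c)/((π/L)² + 1).
Simplifying, α = (-8 + π^2)/(π^2 + 16).


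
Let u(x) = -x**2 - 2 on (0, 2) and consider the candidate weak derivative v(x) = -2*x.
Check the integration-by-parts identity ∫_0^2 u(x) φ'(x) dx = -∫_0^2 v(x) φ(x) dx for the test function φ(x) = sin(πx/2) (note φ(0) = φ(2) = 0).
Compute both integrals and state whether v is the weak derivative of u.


LHS = 8/π, RHS = 8/π. Yes, v = u' weakly.

u(x) = -x**2 - 2, classical derivative u'(x) = -2*x.
φ(x) = sin(πx/2), so φ'(x) = π*cos(π*x/2)/2.
Note φ(0) = φ(2) = 0, so the boundary term u·φ vanishes.
LHS = ∫_0^2 u(x) φ'(x) dx = ∫_0^2 (-π*x^2*cos(π*x/2)/2 - π*cos(π*x/2)) dx. Term by term:
  ∫_0^2 -π*cos(π*x/2) dx = 0;  ∫_0^2 -π*x^2*cos(π*x/2)/2 dx = 8/π.
Sum: 0 + 8/π = 8/π.
So LHS = 8/π.
∫_0^2 v(x) φ(x) dx = ∫_0^2 (-2*x*sin(π*x/2)) dx. Term by term:
  ∫_0^2 -2*x*sin(π*x/2) dx = -8/π.
So RHS = -∫_0^2 v(x) φ(x) dx = 8/π.
LHS = RHS, so the identity holds for this test φ.
Moreover u is smooth here and v(x) = u'(x) = -2*x pointwise, so the identity holds for every test function. Hence v is the weak derivative of u.


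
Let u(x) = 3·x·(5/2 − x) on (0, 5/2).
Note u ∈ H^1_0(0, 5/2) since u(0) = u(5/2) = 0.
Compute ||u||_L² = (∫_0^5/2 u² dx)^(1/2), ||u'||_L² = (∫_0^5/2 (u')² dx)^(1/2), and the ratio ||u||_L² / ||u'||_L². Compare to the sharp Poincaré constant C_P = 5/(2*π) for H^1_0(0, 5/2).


||u||_L² / ||u'||_L² = sqrt(10)/4 < C_P = 5/(2*π).

u(x) = 3·x·(5/2 − x), so u'(x) = 15/2 - 6*x.
u(x) = 3·x·(5/2 − x) vanishes at x = 0 and x = 5/2, so u ∈ H^1_0(0, 5/2). Differentiate via the product rule and integrate the resulting polynomials term by term.
  ∫_0^5/2 u² dx = ∫_0^5/2 (9*x^4 - 45*x^3 + 225*x^2/4) dx. Term by term:
    ∫_0^5/2 9*x^4 dx = 5625/32;  ∫_0^5/2 -45*x^3 dx = -28125/64;  ∫_0^5/2 225*x^2/4 dx = 9375/32.
  Sum: 5625/32 − 28125/64 + 9375/32 = 1875/64.
  ∫_0^5/2 (u')² dx = ∫_0^5/2 (36*x^2 - 90*x + 225/4) dx. Term by term:
    ∫_0^5/2 36*x^2 dx = 375/2;  ∫_0^5/2 -90*x dx = -1125/4;  ∫_0^5/2 225/4 dx = 1125/8.
  Sum: 375/2 − 1125/4 + 1125/8 = 375/8.
∫_0^5/2 u² dx = 1875/64, so ||u||_L² = 25*sqrt(3)/8.
∫_0^5/2 (u')² dx = 375/8, so ||u'||_L² = 5*sqrt(30)/4.
Ratio ||u||_L² / ||u'||_L² = sqrt(10)/4.
Sharp Poincaré constant on H^1_0(0, 5/2) is C_P = L/π = 5/(2*π), achieved by sin(2*π/5·x).
A polynomial bump cannot attain the sharp Poincaré constant (only the first sine eigenfunction does), so the ratio is strictly less than C_P, consistent with ||u||_L² ≤ C_P ||u'||_L².


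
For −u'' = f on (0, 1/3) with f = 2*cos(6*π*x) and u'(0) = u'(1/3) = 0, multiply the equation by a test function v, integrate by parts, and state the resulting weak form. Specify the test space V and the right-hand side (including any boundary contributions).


V = H^1(0, 1/3) (no boundary constraint on v; u is determined up to an additive constant); weak form: ∫_0^1/3 u'v' dx = ∫_0^1/3 (2*cos(6*π*x)) v dx for all v ∈ V.

Multiply both sides by a test function v and integrate from 0 to 1/3:
  ∫_0^1/3 −u''(x) v(x) dx = ∫_0^1/3 f(x) v(x) dx.
Integrate the LHS by parts once:
  ∫_0^1/3 −u'' v dx = −[u'(x) v(x)]_0^1/3 + ∫_0^1/3 u'(x) v'(x) dx.
Thus ∫_0^1/3 u'(x) v'(x) dx = ∫_0^1/3 f(x) v(x) dx + [u'(x) v(x)]_0^1/3.
Choose V so that boundary terms are either known or forced to vanish.
u has homogeneous Neumann: u'(0) = u'(1/3) = 0. So [u' v]_0^1/3 = 0·v(1/3) − 0·v(0) = 0 for any v; take V = H^1(0, 1/3).
Weak formulation: find u (satisfying any essential BC) such that ∫_0^1/3 u'(x) v'(x) dx = ∫_0^1/3 f v dx for all v ∈ V (homogeneous Neumann, so boundary terms vanish).
Substituting f(x) = 2*cos(6*π*x), the right-hand side is ∫_0^1/3 (2*cos(6*π*x)) v dx.
Compatibility check (pure Neumann): taking v ≡ 1 ∈ V gives 0 = ∫_0^1/3 f dx + (0) − (0), i.e. ∫_0^1/3 f dx must equal u'(0) − u'(1/3) = 0. Indeed ∫_0^1/3 (2*cos(6*π*x)) dx = 0, so the data are compatible. The solution is then unique only up to an additive constant (fix it e.g. by requiring ∫_0^1/3 u dx = 0).


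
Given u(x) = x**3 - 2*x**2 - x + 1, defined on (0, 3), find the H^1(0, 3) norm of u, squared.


||u||_{H^1}^2 = 6477/70

The H^1 norm (squared) on an interval (0, L) is
  ||u||_{H^1}^2 = ∫_0^L u(x)^2 dx + ∫_0^L u'(x)^2 dx.
Compute u'(x) = 3*x**2 - 4*x - 1.
Then u(x)^2 = x**6 - 4*x**5 + 2*x**4 + 6*x**3 - 3*x**2 - 2*x + 1 and u'(x)^2 = 9*x**4 - 24*x**3 + 10*x**2 + 8*x + 1.
Integrate each monomial from 0 to 3 using ∫_0^3 c·x^n dx = c·3^(n+1)/(n+1):
  ∫_0^3 u(x)^2 dx = ∫_0^3 (x^6 - 4*x^5 + 2*x^4 + 6*x^3 - 3*x^2 - 2*x + 1) dx. Term by term:
    ∫_0^3 x^6 dx = 2187/7;  ∫_0^3 -4*x^5 dx = -486;  ∫_0^3 2*x^4 dx = 486/5;
    ∫_0^3 6*x^3 dx = 243/2;  ∫_0^3 -3*x^2 dx = -27;  ∫_0^3 -2*x dx = -9;
    ∫_0^3 1 dx = 3.
  Sum: 2187/7 − 486 + 486/5 + 243/2 − 27 − 9 + 3 = 849/70.
  ∫_0^3 u'(x)^2 dx = ∫_0^3 (9*x^4 - 24*x^3 + 10*x^2 + 8*x + 1) dx. Term by term:
    ∫_0^3 9*x^4 dx = 2187/5;  ∫_0^3 -24*x^3 dx = -486;  ∫_0^3 10*x^2 dx = 90;
    ∫_0^3 8*x dx = 36;  ∫_0^3 1 dx = 3.
  Sum: 2187/5 − 486 + 90 + 36 + 3 = 402/5.
Adding: ||u||_{H^1}^2 = 849/70 + 402/5 = 6477/70.


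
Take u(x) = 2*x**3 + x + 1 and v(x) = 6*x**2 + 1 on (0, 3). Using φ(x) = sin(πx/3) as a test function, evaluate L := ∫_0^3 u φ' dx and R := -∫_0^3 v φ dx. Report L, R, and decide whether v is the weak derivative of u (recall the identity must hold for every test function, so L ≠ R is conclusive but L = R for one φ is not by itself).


LHS = -168/π + 648/π^3, RHS = -168/π + 648/π^3. Yes, v = u' weakly.

u(x) = 2*x**3 + x + 1, classical derivative u'(x) = 6*x**2 + 1.
φ(x) = sin(πx/3), so φ'(x) = π*cos(π*x/3)/3.
Note φ(0) = φ(3) = 0, so the boundary term u·φ vanishes.
LHS = ∫_0^3 u(x) φ'(x) dx = ∫_0^3 (2*π*x^3*cos(π*x/3)/3 + π*x*cos(π*x/3)/3 + π*cos(π*x/3)/3) dx. Term by term:
  ∫_0^3 π*cos(π*x/3)/3 dx = 0;  ∫_0^3 π*x*cos(π*x/3)/3 dx = -6/π;  ∫_0^3 2*π*x^3*cos(π*x/3)/3 dx = -162/π + 648/π^3.
Sum: 0 − 6/π + -162/π + 648/π^3 = -168/π + 648/π^3.
So LHS = -168/π + 648/π^3.
∫_0^3 v(x) φ(x) dx = ∫_0^3 (6*x^2*sin(π*x/3) + sin(π*x/3)) dx. Term by term:
  ∫_0^3 6*x^2*sin(π*x/3) dx = -648/π^3 + 162/π;  ∫_0^3 sin(π*x/3) dx = 6/π.
Sum: -648/π^3 + 162/π + 6/π = -648/π^3 + 168/π.
So RHS = -∫_0^3 v(x) φ(x) dx = -168/π + 648/π^3.
LHS = RHS, so the identity holds for this test φ.
Moreover u is smooth here and v(x) = u'(x) = 6*x**2 + 1 pointwise, so the identity holds for every test function. Hence v is the weak derivative of u.


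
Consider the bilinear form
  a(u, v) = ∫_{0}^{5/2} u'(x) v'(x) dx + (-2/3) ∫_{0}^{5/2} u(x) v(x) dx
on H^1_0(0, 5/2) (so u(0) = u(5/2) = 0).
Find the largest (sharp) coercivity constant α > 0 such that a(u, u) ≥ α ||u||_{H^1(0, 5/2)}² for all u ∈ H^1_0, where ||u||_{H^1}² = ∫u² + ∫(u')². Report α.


α = 2*(-25 + 6*π^2)/(3*(25 + 4*π^2))

Coercivity of a(·,·) on H^1_0(0, 5/2) means a(u, u) ≥ α ||u||_{H^1}² for every u ∈ H^1_0.
The interval has length L = 5/2, and Poincaré/coercivity depend only on L. Here a(u, u) = ∫(u')² + (-2/3)·∫u².
Here c = -2/3 < 0 with |c| < (π/L)² = 4*π^2/25, so coercivity still holds. The condition a(u,u) ≥ α||u||_{H^1}² reads (1−α)∫(u')² ≥ (α−c)∫u². Any admissible α is ≤ 1 (rapidly oscillating u have ∫u²/∫(u')² → 0), and α = 1 would force 0 ≥ (1−c)∫u², impossible since c < 1; so 1−α > 0. By the sharp Poincaré inequality on H^1_0 of an interval of length L, ∫(u')² ≥ (π/L)²∫u² with equality for the first sine mode sin(π(x−x₀)/L) (x₀ the left endpoint), so the inequality holds for all u iff (1−α)(π/L)² ≥ α − c, i.e. α ≤ ((π/L)² + c)/((π/L)² + 1) = (1 + c(L/π)²)/(1 + (L/π)²). (Direct route, valid since c ≤ 0: Poincaré gives c∫u² ≥ c(L/π)²∫(u')², so a(u,u) ≥ (1 + c(L/π)²)∫(u')², while ||u||_{H^1}² ≤ (1 + (L/π)²)∫(u')²; dividing yields the same α.) With (π/L)² = 4*π^2/25 and c = -2/3, the largest admissible constant is α = ((π/L)² + c)/((π/L)² + 1).
Simplifying, α = 2*(-25 + 6*π^2)/(3*(25 + 4*π^2)).


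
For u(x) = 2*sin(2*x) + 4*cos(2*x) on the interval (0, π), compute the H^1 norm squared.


||u||_{H^1(0,π)}^2 = 50*π

u'(x) = -8*sin(2*x) + 4*cos(2*x).
Expand u² and (u')² and integrate term by term on (0, π), using: for integers n ≥ 1, ∫_0^π sin²(nx) dx = ∫_0^π cos²(nx) dx = π/2; for n ≠ n', ∫_0^π sin(nx)sin(n'x) dx = ∫_0^π cos(nx)cos(n'x) dx = 0; and by product-to-sum, ∫_0^π sin(nx)cos(n'x) dx = ½∫_0^π [sin((n+n')x) + sin((n−n')x)] dx, which is 0 when n+n' is even and 2n/(n²−n'²) when n+n' is odd (it need not vanish on (0, π)).
  u² squared terms: (2)²·∫sin(2x)² dx = 4·π/2 = 2*π;  (4)²·∫cos(2x)² dx = 16·π/2 = 8*π.
  u² cross terms: 2·(2)·(4)·∫sin(2x)·cos(2x) dx = 16·(0) = 0.
  So ∫_0^π u² dx = 2*π + 8*π + 0 = 10*π.
  (u')² squared terms: (-8)²·∫sin(2x)² dx = 64·π/2 = 32*π;  (4)²·∫cos(2x)² dx = 16·π/2 = 8*π.
  (u')² cross terms: 2·(-8)·(4)·∫sin(2x)·cos(2x) dx = -64·(0) = 0.
  So ∫_0^π (u')² dx = 32*π + 8*π + 0 = 40*π.
||u||_{H^1}^2 = (10*π) + (40*π) = 50*π.


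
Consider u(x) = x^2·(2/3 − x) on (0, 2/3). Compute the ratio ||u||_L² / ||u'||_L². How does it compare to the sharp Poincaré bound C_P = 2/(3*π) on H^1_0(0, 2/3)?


||u||_L² / ||u'||_L² = sqrt(14)/21 < C_P = 2/(3*π).

u(x) = x^2·(2/3 − x), so u'(x) = x*(4 - 9*x)/3.
u(x) = x^2·(2/3 − x) vanishes at x = 0 and x = 2/3, so u ∈ H^1_0(0, 2/3). Differentiate via the product rule and integrate the resulting polynomials term by term.
  ∫_0^2/3 u² dx = ∫_0^2/3 (x^6 - 4*x^5/3 + 4*x^4/9) dx. Term by term:
    ∫_0^2/3 x^6 dx = 128/15309;  ∫_0^2/3 -4*x^5/3 dx = -128/6561;  ∫_0^2/3 4*x^4/9 dx = 128/10935.
  Sum: 128/15309 − 128/6561 + 128/10935 = 128/229635.
  ∫_0^2/3 (u')² dx = ∫_0^2/3 (9*x^4 - 8*x^3 + 16*x^2/9) dx. Term by term:
    ∫_0^2/3 9*x^4 dx = 32/135;  ∫_0^2/3 -8*x^3 dx = -32/81;  ∫_0^2/3 16*x^2/9 dx = 128/729.
  Sum: 32/135 − 32/81 + 128/729 = 64/3645.
∫_0^2/3 u² dx = 128/229635, so ||u||_L² = 8*sqrt(70)/2835.
∫_0^2/3 (u')² dx = 64/3645, so ||u'||_L² = 8*sqrt(5)/135.
Ratio ||u||_L² / ||u'||_L² = sqrt(14)/21.
Sharp Poincaré constant on H^1_0(0, 2/3) is C_P = L/π = 2/(3*π), achieved by sin(3*π/2·x).
A polynomial bump cannot attain the sharp Poincaré constant (only the first sine eigenfunction does), so the ratio is strictly less than C_P, consistent with ||u||_L² ≤ C_P ||u'||_L².


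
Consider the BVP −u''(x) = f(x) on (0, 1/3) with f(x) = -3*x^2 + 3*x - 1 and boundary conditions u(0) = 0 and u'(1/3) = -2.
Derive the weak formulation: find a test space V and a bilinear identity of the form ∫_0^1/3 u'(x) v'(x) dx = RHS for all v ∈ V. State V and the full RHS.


V = {v ∈ H^1(0, 1/3) : v(0) = 0} (test functions vanish at x = 0 where u is specified); weak form: ∫_0^1/3 u'v' dx = ∫_0^1/3 (-3*x^2 + 3*x - 1) v dx − 2·v(1/3) for all v ∈ V.

Multiply both sides by a test function v and integrate from 0 to 1/3:
  ∫_0^1/3 −u''(x) v(x) dx = ∫_0^1/3 f(x) v(x) dx.
Integrate the LHS by parts once:
  ∫_0^1/3 −u'' v dx = −[u'(x) v(x)]_0^1/3 + ∫_0^1/3 u'(x) v'(x) dx.
Thus ∫_0^1/3 u'(x) v'(x) dx = ∫_0^1/3 f(x) v(x) dx + [u'(x) v(x)]_0^1/3.
Choose V so that boundary terms are either known or forced to vanish.
Mixed BC: u(0) = 0 (Dirichlet) and u'(1/3) = -2 (Neumann). Define V = {v ∈ H^1(0, 1/3) : v(0) = 0}. Then [u' v]_0^1/3 = u'(1/3)·v(1/3) − u'(0)·0 = − 2·v(1/3).
Weak formulation: find u (satisfying any essential BC) such that ∫_0^1/3 u'(x) v'(x) dx = ∫_0^1/3 f v dx − 2·v(1/3) for all v ∈ V (Dirichlet at 0 absorbed into V; Neumann datum at x = 1/3 contributes the boundary term).
Substituting f(x) = -3*x^2 + 3*x - 1, the right-hand side is ∫_0^1/3 (-3*x^2 + 3*x - 1) v dx − 2·v(1/3).


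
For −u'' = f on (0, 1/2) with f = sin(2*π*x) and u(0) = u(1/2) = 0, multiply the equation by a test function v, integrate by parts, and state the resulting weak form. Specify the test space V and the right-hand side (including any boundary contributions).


V = H^1_0(0, 1/2) (so v(0) = v(1/2) = 0); weak form: ∫_0^1/2 u'v' dx = ∫_0^1/2 (sin(2*π*x)) v dx for all v ∈ V.

Multiply both sides by a test function v and integrate from 0 to 1/2:
  ∫_0^1/2 −u''(x) v(x) dx = ∫_0^1/2 f(x) v(x) dx.
Integrate the LHS by parts once:
  ∫_0^1/2 −u'' v dx = −[u'(x) v(x)]_0^1/2 + ∫_0^1/2 u'(x) v'(x) dx.
Thus ∫_0^1/2 u'(x) v'(x) dx = ∫_0^1/2 f(x) v(x) dx + [u'(x) v(x)]_0^1/2.
Choose V so that boundary terms are either known or forced to vanish.
u is Dirichlet: u(0) = u(1/2) = 0. Let V = H^1_0(0, 1/2); then v(0) = v(1/2) = 0, and [u' v]_0^1/2 = 0.
Weak formulation: find u (satisfying any essential BC) such that ∫_0^1/2 u'(x) v'(x) dx = ∫_0^1/2 f v dx for all v ∈ V.
Substituting f(x) = sin(2*π*x), the right-hand side is ∫_0^1/2 (sin(2*π*x)) v dx.


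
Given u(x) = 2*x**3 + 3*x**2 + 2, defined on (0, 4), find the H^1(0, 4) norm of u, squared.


||u||_{H^1}^2 = 230512/7

The H^1 norm (squared) on an interval (0, L) is
  ||u||_{H^1}^2 = ∫_0^L u(x)^2 dx + ∫_0^L u'(x)^2 dx.
Compute u'(x) = 6*x**2 + 6*x.
Then u(x)^2 = 4*x**6 + 12*x**5 + 9*x**4 + 8*x**3 + 12*x**2 + 4 and u'(x)^2 = 36*x**4 + 72*x**3 + 36*x**2.
Integrate each monomial from 0 to 4 using ∫_0^4 c·x^n dx = c·4^(n+1)/(n+1):
  ∫_0^4 u(x)^2 dx = ∫_0^4 (4*x^6 + 12*x^5 + 9*x^4 + 8*x^3 + 12*x^2 + 4) dx. Term by term:
    ∫_0^4 4*x^6 dx = 65536/7;  ∫_0^4 12*x^5 dx = 8192;  ∫_0^4 9*x^4 dx = 9216/5;
    ∫_0^4 8*x^3 dx = 512;  ∫_0^4 12*x^2 dx = 256;  ∫_0^4 4 dx = 16.
  Sum: 65536/7 + 8192 + 9216/5 + 512 + 256 + 16 = 706352/35.
  ∫_0^4 u'(x)^2 dx = ∫_0^4 (36*x^4 + 72*x^3 + 36*x^2) dx. Term by term:
    ∫_0^4 36*x^4 dx = 36864/5;  ∫_0^4 72*x^3 dx = 4608;  ∫_0^4 36*x^2 dx = 768.
  Sum: 36864/5 + 4608 + 768 = 63744/5.
Adding: ||u||_{H^1}^2 = 706352/35 + 63744/5 = 230512/7.


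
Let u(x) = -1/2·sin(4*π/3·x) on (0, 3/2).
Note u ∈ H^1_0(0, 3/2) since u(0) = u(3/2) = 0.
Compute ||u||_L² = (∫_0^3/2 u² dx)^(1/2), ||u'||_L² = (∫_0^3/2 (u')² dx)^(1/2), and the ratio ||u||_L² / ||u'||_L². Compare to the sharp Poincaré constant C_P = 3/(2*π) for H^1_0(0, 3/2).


||u||_L² / ||u'||_L² = 3/(4*π) < C_P = 3/(2*π).

u(x) = -1/2·sin(4*π/3·x), so u'(x) = -2*π*cos(4*π*x/3)/3.
Writing u(x) = A·sin(kπx/L) with A = -1/2 and k = 2, use ∫_0^L sin²(kπx/L) dx = L/2 and ∫_0^L cos²(kπx/L) dx = L/2.
u² = 1/4·sin²(4*π/3·x) and (u')² = 4*π^2/9·cos²(4*π/3·x), and each of sin², cos² integrates to L/2 = 3/4 over (0, 3/2).
∫_0^3/2 u² dx = 3/16, so ||u||_L² = sqrt(3)/4.
∫_0^3/2 (u')² dx = π^2/3, so ||u'||_L² = sqrt(3)*π/3.
Ratio ||u||_L² / ||u'||_L² = 3/(4*π).
Sharp Poincaré constant on H^1_0(0, 3/2) is C_P = L/π = 3/(2*π), achieved by sin(2*π/3·x).
This is the k = 2 harmonic; the ratio L/(kπ) is strictly less than C_P = L/π, consistent with the sharp inequality ||u||_L² ≤ C_P ||u'||_L².
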